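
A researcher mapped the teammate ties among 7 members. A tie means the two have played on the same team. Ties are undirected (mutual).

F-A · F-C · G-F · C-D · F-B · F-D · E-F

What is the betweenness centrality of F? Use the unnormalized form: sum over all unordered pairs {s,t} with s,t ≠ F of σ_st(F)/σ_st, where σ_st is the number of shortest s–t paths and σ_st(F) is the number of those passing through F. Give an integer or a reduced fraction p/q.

14

Pairs whose geodesics pass through F — G–D: 1; G–C: 1; G–A: 1; G–E: 1; G–B: 1; D–A: 1; D–E: 1; D–B: 1; C–A: 1; C–E: 1; C–B: 1; A–E: 1; A–B: 1; E–B: 1.
All other pairs contribute 0.
Summing the contributions gives betweenness(F) = 14.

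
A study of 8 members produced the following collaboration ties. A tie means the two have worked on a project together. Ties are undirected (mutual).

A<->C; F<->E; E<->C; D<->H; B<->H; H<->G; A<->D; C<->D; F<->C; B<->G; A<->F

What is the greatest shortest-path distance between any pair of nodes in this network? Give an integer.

4

Eccentricity of each node (its greatest distance to any other): A:3, B:4, C:3, D:2, E:4, F:4, G:4, H:3.
The maximum eccentricity is 4, realized for instance by the pair B–F via B – H – D – C – F. So the diameter is 4.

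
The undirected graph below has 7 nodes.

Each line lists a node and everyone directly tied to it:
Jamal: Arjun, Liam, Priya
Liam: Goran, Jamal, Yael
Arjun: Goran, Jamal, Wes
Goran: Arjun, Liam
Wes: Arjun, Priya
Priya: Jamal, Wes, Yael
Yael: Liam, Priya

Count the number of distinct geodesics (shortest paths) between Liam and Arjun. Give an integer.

2

The shortest distance is 2. The length-2 paths are: Liam–Jamal–Arjun; Liam–Goran–Arjun.
That gives 2 distinct shortest paths.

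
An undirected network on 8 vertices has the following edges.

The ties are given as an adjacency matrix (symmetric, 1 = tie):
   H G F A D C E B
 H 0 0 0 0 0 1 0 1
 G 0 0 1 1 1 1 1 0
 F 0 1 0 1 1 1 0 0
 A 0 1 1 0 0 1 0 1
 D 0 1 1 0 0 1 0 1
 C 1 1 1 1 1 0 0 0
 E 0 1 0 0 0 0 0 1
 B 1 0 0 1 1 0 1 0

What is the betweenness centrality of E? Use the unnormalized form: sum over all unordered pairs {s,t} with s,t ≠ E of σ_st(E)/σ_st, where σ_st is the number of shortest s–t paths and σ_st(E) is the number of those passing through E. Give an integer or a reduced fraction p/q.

Pairs whose geodesics pass through E — G–B: 1/3.
All other pairs contribute 0.
Summing the contributions gives betweenness(E) = 1/3.

1/3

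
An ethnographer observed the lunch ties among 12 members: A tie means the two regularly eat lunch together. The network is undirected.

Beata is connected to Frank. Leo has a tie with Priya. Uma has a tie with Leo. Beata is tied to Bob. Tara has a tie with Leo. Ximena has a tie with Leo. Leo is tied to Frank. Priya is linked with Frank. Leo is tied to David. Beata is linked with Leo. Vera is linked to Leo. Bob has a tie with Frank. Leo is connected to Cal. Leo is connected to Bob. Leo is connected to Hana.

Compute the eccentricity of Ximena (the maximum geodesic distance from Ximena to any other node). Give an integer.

2

Distances from Ximena: Beata:2, Bob:2, Cal:2, David:2, Frank:2, Hana:2, Leo:1, Priya:2, Tara:2, Uma:2, Vera:2.
The largest is 2 (to Beata, David, Priya, Uma, Vera, Frank, Bob, Tara, Cal, and Hana), so the eccentricity of Ximena is 2.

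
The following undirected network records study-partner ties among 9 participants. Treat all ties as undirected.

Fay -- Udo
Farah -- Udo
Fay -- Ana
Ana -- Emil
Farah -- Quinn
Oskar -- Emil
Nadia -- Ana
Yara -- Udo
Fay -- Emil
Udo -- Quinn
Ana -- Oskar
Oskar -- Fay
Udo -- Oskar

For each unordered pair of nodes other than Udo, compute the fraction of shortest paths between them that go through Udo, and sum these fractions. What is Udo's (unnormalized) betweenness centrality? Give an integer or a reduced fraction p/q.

Pairs whose geodesics pass through Udo — Nadia–Farah: 2/2; Nadia–Yara: 2/2; Nadia–Quinn: 2/2; Fay–Farah: 1; Fay–Yara: 1; Fay–Quinn: 1; Emil–Farah: 2/2; Emil–Yara: 2/2; Emil–Quinn: 2/2; Ana–Farah: 2/2; Ana–Yara: 2/2; Ana–Quinn: 2/2; Oskar–Farah: 1; Oskar–Yara: 1 … (+3 more pairs).
All other pairs contribute 0.
Summing the contributions gives betweenness(Udo) = 17.

17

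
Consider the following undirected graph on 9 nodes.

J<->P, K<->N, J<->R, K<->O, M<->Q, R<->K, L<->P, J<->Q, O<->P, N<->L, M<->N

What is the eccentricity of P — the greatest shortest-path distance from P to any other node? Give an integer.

Distances from P: J:1, K:2, L:1, M:3, N:2, O:1, Q:2, R:2.
The largest is 3 (to M), so the eccentricity of P is 3.

3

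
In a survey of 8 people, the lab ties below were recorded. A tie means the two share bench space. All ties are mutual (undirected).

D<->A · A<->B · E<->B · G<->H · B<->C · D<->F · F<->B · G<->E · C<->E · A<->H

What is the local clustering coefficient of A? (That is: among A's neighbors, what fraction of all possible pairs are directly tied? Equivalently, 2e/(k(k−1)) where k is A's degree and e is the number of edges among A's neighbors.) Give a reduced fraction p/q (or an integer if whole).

0

A's neighbors: B, D, and H (k = 3).
Possible neighbor pairs: C(3,2) = 3. Edges among them: none → e = 0.
Clustering(A) = 0/3 = 0.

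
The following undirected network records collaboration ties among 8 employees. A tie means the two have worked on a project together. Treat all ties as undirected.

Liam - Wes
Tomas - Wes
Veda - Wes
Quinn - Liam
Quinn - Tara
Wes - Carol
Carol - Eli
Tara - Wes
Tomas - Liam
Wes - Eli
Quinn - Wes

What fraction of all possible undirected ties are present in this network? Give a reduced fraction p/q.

There are 11 edges and 8 nodes, so the maximum possible is C(8,2) = 28.
Density = 11/28.

11/28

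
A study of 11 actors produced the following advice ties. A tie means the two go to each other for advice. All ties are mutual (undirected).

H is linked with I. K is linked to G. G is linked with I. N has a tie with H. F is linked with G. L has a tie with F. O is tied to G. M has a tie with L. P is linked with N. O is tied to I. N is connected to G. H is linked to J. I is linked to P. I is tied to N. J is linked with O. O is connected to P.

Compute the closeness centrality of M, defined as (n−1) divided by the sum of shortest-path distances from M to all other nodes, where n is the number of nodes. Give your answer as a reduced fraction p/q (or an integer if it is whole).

Distances from M: F:2, G:3, H:5, I:4, J:5, K:4, L:1, N:4, O:4, P:5. Sum = 37.
n = 11, so closeness = 10/37.

10/37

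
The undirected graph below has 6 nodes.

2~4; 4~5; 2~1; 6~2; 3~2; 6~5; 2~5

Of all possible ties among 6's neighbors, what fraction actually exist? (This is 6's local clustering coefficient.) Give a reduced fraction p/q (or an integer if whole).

6's neighbors: 2 and 5 (k = 2).
Possible neighbor pairs: C(2,2) = 1. Edges among them: 2–5 → e = 1.
Clustering(6) = 1/1.

1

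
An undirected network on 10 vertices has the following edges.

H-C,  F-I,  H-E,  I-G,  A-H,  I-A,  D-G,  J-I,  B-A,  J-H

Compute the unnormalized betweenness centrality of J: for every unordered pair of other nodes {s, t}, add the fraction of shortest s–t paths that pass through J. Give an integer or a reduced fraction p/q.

Pairs whose geodesics pass through J — H–D: 1/2; H–G: 1/2; H–F: 1/2; H–I: 1/2; E–D: 1/2; E–G: 1/2; E–F: 1/2; E–I: 1/2; D–C: 1/2; G–C: 1/2; C–F: 1/2; C–I: 1/2.
All other pairs contribute 0.
Summing the contributions gives betweenness(J) = 6.

6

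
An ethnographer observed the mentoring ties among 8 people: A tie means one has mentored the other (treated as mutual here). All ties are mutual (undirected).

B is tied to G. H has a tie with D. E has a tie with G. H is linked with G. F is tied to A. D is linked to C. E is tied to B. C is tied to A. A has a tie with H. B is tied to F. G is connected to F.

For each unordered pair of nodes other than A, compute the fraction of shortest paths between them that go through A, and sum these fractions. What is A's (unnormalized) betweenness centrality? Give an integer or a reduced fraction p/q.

Pairs whose geodesics pass through A — E–C: 3/4; G–C: 2/3; F–C: 1; F–D: 2/3; F–H: 1/2; B–C: 1; C–H: 1/2.
All other pairs contribute 0.
Summing the contributions gives betweenness(A) = 61/12.

61/12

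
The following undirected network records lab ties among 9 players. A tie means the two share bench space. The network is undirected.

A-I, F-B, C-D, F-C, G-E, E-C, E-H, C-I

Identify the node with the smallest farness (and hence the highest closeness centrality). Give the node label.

C

Farness (sum of distances to all others) for each node — A:24, B:24, C:12, D:19, E:15, F:17, G:22, H:22, I:17.
The smallest farness is 12, for C, so C has the highest closeness.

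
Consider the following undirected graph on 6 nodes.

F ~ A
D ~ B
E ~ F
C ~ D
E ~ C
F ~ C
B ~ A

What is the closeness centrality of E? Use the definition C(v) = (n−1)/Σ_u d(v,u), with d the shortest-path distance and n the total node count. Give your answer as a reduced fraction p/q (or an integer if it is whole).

5/9

Distances from E: A:2, B:3, C:1, D:2, F:1. Sum = 9.
n = 6, so closeness = 5/9.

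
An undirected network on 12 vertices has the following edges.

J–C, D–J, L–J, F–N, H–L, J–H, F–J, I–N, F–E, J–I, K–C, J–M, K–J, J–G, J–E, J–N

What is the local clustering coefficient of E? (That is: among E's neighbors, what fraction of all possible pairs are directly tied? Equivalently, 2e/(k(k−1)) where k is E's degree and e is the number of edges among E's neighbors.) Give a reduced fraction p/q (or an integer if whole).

1

E's neighbors: F and J (k = 2).
Possible neighbor pairs: C(2,2) = 1. Edges among them: F–J → e = 1.
Clustering(E) = 1/1.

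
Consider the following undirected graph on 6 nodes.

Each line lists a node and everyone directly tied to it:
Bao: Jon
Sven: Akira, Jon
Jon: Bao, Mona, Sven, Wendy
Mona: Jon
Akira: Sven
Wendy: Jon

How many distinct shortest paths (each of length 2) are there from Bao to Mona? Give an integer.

1

The shortest distance is 2, and the only length-2 path is Bao–Jon–Mona. So there is exactly 1 shortest path.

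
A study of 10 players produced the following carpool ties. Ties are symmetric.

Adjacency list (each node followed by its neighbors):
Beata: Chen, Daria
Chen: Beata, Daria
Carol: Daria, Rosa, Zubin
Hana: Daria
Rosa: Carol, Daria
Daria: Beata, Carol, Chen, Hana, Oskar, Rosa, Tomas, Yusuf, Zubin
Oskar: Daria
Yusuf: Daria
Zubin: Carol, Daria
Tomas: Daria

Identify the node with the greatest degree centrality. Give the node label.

Degrees — Beata:2, Carol:3, Chen:2, Daria:9, Hana:1, Oskar:1, Rosa:2, Tomas:1, Yusuf:1, Zubin:2.
The maximum is 9, attained only by Daria.

Daria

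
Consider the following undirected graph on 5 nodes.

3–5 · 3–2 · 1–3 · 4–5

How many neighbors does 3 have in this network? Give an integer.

3

3 is directly tied to 1, 2, and 5. That is 3 neighbors, so the degree of 3 is 3.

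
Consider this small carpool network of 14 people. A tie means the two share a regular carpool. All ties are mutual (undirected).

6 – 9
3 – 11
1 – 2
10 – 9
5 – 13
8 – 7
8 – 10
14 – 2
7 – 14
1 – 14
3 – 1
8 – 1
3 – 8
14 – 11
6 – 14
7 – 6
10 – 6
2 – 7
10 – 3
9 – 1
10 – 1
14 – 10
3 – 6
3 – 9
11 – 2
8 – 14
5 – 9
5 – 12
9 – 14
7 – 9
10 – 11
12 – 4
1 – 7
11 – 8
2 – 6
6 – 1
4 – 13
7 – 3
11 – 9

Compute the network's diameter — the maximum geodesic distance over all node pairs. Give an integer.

Eccentricity of each node (its greatest distance to any other): 1:4, 2:5, 3:4, 4:5, 5:3, 6:4, 7:4, 8:5, 9:3, 10:4, 11:4, 12:4, 13:4, 14:4.
The maximum eccentricity is 5, realized for instance by the pair 8–4 via 8 – 14 – 9 – 5 – 12 – 4. So the diameter is 5.

5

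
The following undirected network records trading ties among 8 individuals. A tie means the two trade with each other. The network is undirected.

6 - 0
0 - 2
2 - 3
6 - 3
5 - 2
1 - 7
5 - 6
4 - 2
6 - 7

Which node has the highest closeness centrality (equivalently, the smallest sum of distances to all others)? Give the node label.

Farness (sum of distances to all others) for each node — 0:13, 1:21, 2:13, 3:13, 4:19, 5:13, 6:11, 7:15.
The smallest farness is 11, for 6, so 6 has the highest closeness.

6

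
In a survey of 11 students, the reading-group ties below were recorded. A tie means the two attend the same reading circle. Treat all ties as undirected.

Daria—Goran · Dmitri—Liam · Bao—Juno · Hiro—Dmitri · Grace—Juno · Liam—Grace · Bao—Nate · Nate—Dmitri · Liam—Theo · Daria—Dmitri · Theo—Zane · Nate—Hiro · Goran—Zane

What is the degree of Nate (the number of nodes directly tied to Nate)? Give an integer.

3

Nate is directly tied to Bao, Dmitri, and Hiro. That is 3 neighbors, so the degree of Nate is 3.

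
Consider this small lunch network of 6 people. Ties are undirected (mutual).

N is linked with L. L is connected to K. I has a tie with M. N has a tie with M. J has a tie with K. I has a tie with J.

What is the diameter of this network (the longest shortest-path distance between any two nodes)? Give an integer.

Eccentricity of each node (its greatest distance to any other): I:3, J:3, K:3, L:3, M:3, N:3.
The maximum eccentricity is 3, realized for instance by the pair L–I via L – N – M – I. So the diameter is 3.

3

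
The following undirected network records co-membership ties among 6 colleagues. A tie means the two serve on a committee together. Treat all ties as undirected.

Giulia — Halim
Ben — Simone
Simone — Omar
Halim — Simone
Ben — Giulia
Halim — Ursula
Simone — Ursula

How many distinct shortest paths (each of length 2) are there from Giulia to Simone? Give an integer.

2

The shortest distance is 2. The length-2 paths are: Giulia–Halim–Simone; Giulia–Ben–Simone.
That gives 2 distinct shortest paths.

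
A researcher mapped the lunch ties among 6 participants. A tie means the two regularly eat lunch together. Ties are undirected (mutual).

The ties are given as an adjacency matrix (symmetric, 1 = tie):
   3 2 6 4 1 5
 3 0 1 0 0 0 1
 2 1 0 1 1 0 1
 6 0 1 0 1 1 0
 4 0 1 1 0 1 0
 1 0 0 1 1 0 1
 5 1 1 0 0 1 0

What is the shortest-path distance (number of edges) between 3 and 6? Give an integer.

One shortest route is 3 – 2 – 6, which uses 2 edges, and 3 and 6 are not directly tied, so nothing shorter exists. So d(3,6) = 2.

2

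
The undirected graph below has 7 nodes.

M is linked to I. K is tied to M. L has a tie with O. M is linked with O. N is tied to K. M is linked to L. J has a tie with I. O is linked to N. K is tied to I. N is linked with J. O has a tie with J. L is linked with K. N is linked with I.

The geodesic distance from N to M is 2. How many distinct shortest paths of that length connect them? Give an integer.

The shortest distance is 2. The length-2 paths are: N–K–M; N–O–M; N–I–M.
That gives 3 distinct shortest paths.

3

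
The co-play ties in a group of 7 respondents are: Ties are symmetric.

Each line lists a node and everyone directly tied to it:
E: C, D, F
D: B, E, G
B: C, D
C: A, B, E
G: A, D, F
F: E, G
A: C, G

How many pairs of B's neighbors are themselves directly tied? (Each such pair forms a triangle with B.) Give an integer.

0

B's neighbors are C and D, but none of them are tied to each other, so no triangle contains B.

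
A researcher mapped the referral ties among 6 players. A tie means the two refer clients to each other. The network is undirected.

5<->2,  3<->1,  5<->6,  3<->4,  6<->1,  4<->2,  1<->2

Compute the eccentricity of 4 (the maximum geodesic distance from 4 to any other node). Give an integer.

3

Distances from 4: 1:2, 2:1, 3:1, 5:2, 6:3.
The largest is 3 (to 6), so the eccentricity of 4 is 3.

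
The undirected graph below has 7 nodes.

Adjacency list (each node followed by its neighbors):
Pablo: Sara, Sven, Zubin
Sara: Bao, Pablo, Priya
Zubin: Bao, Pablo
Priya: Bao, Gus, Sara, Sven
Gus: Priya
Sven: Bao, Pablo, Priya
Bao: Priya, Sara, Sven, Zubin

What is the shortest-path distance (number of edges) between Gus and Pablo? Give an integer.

One shortest route is Gus – Priya – Sven – Pablo, which uses 3 edges, and at distance 2 from Gus we only reach {Bao, Sara, Sven}, which does not include Pablo. So d(Gus,Pablo) = 3.

3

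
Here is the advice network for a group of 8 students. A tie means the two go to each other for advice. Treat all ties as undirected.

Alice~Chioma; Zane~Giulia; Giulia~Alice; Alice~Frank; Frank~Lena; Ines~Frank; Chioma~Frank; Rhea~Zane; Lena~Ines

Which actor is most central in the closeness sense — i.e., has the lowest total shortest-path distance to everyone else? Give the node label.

Alice

Farness (sum of distances to all others) for each node — Alice:12, Chioma:15, Frank:13, Giulia:14, Ines:18, Lena:18, Rhea:24, Zane:18.
The smallest farness is 12, for Alice, so Alice has the highest closeness.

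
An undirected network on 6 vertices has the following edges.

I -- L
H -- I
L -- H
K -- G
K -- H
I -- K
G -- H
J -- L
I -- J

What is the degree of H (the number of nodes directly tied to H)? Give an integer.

4

H is directly tied to G, I, K, and L. That is 4 neighbors, so the degree of H is 4.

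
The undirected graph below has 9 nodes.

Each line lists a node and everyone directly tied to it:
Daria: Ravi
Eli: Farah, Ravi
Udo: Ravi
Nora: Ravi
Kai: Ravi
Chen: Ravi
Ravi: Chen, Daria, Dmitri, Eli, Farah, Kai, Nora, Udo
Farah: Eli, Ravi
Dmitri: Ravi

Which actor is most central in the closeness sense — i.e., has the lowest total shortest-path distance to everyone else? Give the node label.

Ravi

Farness (sum of distances to all others) for each node — Chen:15, Daria:15, Dmitri:15, Eli:14, Farah:14, Kai:15, Nora:15, Ravi:8, Udo:15.
The smallest farness is 8, for Ravi, so Ravi has the highest closeness.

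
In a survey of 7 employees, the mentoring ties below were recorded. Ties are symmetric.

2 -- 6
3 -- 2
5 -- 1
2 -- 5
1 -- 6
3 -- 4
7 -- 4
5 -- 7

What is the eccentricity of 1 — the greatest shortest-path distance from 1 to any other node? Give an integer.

Distances from 1: 2:2, 3:3, 4:3, 5:1, 6:1, 7:2.
The largest is 3 (to 3 and 4), so the eccentricity of 1 is 3.

3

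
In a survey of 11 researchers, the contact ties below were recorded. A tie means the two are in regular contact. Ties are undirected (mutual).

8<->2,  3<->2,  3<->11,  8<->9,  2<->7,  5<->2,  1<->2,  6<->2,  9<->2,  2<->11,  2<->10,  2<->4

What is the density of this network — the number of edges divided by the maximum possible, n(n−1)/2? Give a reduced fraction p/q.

12/55

There are 12 edges and 11 nodes, so the maximum possible is C(11,2) = 55.
Density = 12/55.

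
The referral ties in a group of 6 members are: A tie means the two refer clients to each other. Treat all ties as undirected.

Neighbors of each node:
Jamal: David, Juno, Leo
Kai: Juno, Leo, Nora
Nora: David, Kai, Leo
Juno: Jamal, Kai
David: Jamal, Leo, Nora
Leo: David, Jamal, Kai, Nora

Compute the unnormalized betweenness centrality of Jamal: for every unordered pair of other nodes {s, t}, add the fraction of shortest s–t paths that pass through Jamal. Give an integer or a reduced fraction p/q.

Pairs whose geodesics pass through Jamal — Juno–Leo: 1/2; Juno–David: 1.
All other pairs contribute 0.
Summing the contributions gives betweenness(Jamal) = 3/2.

3/2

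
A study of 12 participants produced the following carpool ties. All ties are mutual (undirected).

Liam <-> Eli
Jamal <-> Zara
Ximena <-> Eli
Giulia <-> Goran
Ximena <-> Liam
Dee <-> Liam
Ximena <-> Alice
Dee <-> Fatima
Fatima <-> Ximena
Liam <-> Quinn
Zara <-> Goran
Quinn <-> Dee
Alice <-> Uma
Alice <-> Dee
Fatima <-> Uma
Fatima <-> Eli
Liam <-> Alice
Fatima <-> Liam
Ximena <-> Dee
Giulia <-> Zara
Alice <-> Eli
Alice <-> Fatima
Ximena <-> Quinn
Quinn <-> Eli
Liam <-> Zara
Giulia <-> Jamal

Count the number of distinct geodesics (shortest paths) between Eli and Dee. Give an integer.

The shortest distance is 2. The length-2 paths are: Eli–Fatima–Dee; Eli–Ximena–Dee; Eli–Liam–Dee; Eli–Quinn–Dee; Eli–Alice–Dee.
That gives 5 distinct shortest paths.

5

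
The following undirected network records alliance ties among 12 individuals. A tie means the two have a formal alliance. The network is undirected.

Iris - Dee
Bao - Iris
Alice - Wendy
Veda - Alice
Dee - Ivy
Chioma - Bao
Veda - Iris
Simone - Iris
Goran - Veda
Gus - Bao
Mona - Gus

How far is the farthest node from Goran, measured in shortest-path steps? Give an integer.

5

Distances from Goran: Alice:2, Bao:3, Chioma:4, Dee:3, Gus:4, Iris:2, Ivy:4, Mona:5, Simone:3, Veda:1, Wendy:3.
The largest is 5 (to Mona), so the eccentricity of Goran is 5.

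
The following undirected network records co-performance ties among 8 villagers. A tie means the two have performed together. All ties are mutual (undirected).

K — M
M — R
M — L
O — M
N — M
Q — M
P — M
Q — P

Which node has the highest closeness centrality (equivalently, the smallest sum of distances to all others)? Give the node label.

Farness (sum of distances to all others) for each node — K:13, L:13, M:7, N:13, O:13, P:12, Q:12, R:13.
The smallest farness is 7, for M, so M has the highest closeness.

M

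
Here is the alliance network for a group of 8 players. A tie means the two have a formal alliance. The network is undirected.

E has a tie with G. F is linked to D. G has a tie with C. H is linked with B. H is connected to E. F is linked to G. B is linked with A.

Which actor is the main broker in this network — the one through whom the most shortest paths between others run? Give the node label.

Unnormalized betweenness of each node: A:0, B:6, C:0, D:0, E:12, F:6, G:14, H:10.
G has the largest value, 14, making it the main broker — the node through which the most shortest paths run.

G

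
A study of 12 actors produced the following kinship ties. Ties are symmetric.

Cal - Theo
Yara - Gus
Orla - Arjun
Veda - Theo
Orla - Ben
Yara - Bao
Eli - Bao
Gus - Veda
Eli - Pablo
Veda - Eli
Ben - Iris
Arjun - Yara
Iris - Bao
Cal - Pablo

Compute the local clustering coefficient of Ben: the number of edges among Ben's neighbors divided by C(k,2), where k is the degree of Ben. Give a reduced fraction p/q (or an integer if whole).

Ben's neighbors: Iris and Orla (k = 2).
Possible neighbor pairs: C(2,2) = 1. Edges among them: none → e = 0.
Clustering(Ben) = 0/1.

0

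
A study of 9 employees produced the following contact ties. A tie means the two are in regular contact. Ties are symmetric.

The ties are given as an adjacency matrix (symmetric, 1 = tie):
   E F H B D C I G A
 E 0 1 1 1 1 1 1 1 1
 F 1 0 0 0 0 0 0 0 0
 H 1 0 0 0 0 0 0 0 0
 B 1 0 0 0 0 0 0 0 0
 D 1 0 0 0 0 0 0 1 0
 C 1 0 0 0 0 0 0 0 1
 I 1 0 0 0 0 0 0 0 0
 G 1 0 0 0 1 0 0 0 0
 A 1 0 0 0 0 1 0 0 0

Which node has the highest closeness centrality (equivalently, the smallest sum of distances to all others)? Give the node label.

Farness (sum of distances to all others) for each node — A:14, B:15, C:14, D:14, E:8, F:15, G:14, H:15, I:15.
The smallest farness is 8, for E, so E has the highest closeness.

E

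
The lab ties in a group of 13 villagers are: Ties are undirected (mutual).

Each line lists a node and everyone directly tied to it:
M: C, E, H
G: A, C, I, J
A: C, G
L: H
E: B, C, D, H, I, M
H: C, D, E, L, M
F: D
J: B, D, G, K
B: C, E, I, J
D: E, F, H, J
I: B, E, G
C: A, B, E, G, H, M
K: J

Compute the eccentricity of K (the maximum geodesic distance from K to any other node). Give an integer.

4

Distances from K: A:3, B:2, C:3, D:2, E:3, F:3, G:2, H:3, I:3, J:1, L:4, M:4.
The largest is 4 (to L and M), so the eccentricity of K is 4.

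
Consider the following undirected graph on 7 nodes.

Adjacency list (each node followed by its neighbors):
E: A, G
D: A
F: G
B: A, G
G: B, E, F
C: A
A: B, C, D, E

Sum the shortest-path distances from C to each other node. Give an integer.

Distances from C: A:1, B:2, D:2, E:2, F:4, G:3.
Sum = 1 + 2 + 2 + 2 + 4 + 3 = 14.

14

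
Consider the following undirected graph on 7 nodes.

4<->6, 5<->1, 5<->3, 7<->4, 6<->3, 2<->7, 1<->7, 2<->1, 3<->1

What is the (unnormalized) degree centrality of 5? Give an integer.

5 is directly tied to 1 and 3. That is 2 neighbors, so the degree of 5 is 2.

2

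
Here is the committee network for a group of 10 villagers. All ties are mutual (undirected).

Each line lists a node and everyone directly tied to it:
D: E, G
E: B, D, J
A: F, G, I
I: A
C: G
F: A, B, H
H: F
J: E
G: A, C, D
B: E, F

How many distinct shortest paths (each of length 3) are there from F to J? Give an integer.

The shortest distance is 3, and the only length-3 path is F–B–E–J. So there is exactly 1 shortest path.

1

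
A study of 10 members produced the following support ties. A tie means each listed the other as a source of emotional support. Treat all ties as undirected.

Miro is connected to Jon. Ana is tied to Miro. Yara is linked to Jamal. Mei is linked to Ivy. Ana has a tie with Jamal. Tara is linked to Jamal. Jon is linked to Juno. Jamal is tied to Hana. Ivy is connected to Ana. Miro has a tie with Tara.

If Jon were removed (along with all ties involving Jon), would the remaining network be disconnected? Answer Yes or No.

Removing Jon leaves {Juno} with no path to {Ana, Hana, Ivy, Jamal, Mei, Miro, Tara, and Yara}, so the network splits into 2 components. Jon is a cut vertex.

Yes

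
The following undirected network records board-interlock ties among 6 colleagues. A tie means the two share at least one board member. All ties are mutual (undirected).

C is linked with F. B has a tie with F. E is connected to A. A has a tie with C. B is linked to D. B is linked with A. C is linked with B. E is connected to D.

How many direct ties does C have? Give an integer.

3

C is directly tied to A, B, and F. That is 3 neighbors, so the degree of C is 3.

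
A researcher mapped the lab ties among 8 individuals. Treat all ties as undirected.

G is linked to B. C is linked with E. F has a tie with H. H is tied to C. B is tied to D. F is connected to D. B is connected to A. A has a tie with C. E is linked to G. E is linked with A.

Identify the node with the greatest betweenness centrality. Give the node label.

B

Unnormalized betweenness of each node: A:3, B:11/2, C:5, D:3, E:5/2, F:2, G:1, H:3.
B has the largest value, 11/2, making it the main broker — the node through which the most shortest paths run.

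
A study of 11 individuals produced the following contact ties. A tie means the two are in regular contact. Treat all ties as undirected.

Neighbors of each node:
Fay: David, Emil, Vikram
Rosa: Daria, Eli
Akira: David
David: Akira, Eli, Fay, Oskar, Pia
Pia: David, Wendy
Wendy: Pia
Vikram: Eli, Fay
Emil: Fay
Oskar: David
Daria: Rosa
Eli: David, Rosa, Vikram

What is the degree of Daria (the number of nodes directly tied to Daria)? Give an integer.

Daria is directly tied to Rosa. That is 1 neighbor, so the degree of Daria is 1.

1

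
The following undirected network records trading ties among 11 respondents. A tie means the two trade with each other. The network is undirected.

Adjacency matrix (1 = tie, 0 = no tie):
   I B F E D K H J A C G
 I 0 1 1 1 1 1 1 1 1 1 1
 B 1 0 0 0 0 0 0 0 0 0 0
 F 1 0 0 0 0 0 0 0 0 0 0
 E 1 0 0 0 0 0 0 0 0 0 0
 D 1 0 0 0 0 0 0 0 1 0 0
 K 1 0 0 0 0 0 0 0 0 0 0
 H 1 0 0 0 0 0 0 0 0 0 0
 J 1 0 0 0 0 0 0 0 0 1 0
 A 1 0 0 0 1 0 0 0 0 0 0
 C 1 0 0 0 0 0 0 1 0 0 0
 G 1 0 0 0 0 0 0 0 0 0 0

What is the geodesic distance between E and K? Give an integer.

2

One shortest route is E – I – K, which uses 2 edges, and E and K are not directly tied, so nothing shorter exists. So d(E,K) = 2.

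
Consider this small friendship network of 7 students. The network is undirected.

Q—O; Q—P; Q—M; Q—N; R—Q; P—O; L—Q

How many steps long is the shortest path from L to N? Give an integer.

2

One shortest route is L – Q – N, which uses 2 edges, and L and N are not directly tied, so nothing shorter exists. So d(L,N) = 2.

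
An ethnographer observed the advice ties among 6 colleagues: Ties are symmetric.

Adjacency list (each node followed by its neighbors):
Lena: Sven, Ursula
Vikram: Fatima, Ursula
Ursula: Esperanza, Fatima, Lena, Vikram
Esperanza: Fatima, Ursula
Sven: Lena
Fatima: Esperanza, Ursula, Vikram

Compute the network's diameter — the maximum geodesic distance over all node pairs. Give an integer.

Eccentricity of each node (its greatest distance to any other): Esperanza:3, Fatima:3, Lena:2, Sven:3, Ursula:2, Vikram:3.
The maximum eccentricity is 3, realized for instance by the pair Esperanza–Sven via Esperanza – Ursula – Lena – Sven. So the diameter is 3.

3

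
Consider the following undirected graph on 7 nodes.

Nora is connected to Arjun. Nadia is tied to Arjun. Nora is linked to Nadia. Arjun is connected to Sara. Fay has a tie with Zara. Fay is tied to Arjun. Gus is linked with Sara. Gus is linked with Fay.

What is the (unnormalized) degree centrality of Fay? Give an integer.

Fay is directly tied to Arjun, Gus, and Zara. That is 3 neighbors, so the degree of Fay is 3.

3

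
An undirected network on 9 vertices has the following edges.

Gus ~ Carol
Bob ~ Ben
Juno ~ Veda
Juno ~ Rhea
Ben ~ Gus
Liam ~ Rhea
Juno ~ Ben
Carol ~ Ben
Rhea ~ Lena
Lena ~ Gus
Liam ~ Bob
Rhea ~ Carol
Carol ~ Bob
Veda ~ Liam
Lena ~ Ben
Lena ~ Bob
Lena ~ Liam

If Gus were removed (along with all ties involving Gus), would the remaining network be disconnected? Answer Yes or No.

Even without Gus, every remaining node can still reach every other (the residual graph is connected), so Gus is not a cut vertex.

No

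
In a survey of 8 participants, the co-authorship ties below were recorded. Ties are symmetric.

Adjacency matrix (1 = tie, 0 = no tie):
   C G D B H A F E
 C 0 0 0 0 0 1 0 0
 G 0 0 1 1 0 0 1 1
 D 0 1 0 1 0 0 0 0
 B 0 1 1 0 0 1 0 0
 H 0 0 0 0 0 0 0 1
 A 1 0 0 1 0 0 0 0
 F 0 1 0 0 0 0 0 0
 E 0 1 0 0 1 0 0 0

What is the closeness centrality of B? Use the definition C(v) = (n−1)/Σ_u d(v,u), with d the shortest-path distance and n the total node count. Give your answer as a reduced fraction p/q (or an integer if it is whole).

Distances from B: A:1, C:2, D:1, E:2, F:2, G:1, H:3. Sum = 12.
n = 8, so closeness = 7/12.

7/12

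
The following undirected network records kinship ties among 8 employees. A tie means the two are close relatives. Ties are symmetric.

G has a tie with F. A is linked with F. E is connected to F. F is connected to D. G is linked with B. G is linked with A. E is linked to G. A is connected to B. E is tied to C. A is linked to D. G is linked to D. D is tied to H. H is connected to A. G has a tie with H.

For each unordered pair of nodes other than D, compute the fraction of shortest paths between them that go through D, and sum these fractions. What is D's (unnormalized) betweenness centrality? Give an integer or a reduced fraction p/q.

Pairs whose geodesics pass through D — F–H: 1/3.
All other pairs contribute 0.
Summing the contributions gives betweenness(D) = 1/3.

1/3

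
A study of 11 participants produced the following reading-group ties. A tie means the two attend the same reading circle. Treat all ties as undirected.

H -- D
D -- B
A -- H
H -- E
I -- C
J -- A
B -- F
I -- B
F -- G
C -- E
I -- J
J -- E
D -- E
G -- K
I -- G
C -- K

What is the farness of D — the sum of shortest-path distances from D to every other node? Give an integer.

19

Distances from D: A:2, B:1, C:2, E:1, F:2, G:3, H:1, I:2, J:2, K:3.
Sum = 2 + 1 + 2 + 1 + 2 + 3 + 1 + 2 + 2 + 3 = 19.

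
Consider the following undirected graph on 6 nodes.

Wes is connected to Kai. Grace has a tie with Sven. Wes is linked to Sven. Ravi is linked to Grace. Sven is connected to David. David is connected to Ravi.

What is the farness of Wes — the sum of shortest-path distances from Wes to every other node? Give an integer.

9

Distances from Wes: David:2, Grace:2, Kai:1, Ravi:3, Sven:1.
Sum = 2 + 2 + 1 + 3 + 1 = 9.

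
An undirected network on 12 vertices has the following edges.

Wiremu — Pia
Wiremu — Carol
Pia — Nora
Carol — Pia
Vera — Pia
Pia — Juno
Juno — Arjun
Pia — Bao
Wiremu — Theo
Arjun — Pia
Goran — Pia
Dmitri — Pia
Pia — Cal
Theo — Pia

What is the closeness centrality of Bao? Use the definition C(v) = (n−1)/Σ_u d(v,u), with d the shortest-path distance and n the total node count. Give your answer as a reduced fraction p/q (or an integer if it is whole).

Distances from Bao: Arjun:2, Cal:2, Carol:2, Dmitri:2, Goran:2, Juno:2, Nora:2, Pia:1, Theo:2, Vera:2, Wiremu:2. Sum = 21.
n = 12, so closeness = 11/21.

11/21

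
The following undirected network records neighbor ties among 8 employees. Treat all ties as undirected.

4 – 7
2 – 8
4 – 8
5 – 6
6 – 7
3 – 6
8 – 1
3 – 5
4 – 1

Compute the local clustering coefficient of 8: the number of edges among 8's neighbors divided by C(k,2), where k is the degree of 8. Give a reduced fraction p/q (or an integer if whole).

1/3

8's neighbors: 1, 2, and 4 (k = 3).
Possible neighbor pairs: C(3,2) = 3. Edges among them: 1–4 → e = 1.
Clustering(8) = 1/3.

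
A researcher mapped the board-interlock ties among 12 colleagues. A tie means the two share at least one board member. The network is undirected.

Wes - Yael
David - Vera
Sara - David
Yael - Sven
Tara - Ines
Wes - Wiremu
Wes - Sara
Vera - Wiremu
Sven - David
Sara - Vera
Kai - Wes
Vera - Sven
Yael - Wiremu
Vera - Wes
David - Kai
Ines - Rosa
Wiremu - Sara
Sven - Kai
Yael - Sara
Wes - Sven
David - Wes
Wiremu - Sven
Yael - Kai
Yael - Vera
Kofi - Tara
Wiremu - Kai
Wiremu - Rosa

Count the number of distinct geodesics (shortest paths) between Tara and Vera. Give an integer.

The shortest distance is 4, and the only length-4 path is Tara–Ines–Rosa–Wiremu–Vera. So there is exactly 1 shortest path.

1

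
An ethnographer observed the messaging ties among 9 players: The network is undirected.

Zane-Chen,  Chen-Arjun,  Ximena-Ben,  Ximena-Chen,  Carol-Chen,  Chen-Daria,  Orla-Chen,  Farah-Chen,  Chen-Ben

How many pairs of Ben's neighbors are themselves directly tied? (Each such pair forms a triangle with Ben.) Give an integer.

Ben's neighbors: Chen and Ximena.
Neighbor pairs that are themselves tied: Ben–Chen–Ximena. Each forms one triangle with Ben, for 1 in total.

1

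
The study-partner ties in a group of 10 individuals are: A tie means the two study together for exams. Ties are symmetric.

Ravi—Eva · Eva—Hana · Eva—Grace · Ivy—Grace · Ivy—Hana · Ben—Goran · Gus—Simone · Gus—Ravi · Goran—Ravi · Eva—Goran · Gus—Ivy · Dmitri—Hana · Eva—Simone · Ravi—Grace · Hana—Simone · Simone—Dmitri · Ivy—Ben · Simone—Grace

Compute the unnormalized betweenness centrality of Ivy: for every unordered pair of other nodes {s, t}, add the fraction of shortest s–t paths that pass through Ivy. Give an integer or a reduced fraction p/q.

Pairs whose geodesics pass through Ivy — Dmitri–Ben: 1; Grace–Gus: 1/3; Grace–Hana: 1/3; Grace–Ben: 1; Simone–Ben: 3/4; Gus–Hana: 1/2; Gus–Ben: 1; Hana–Ben: 1.
All other pairs contribute 0.
Summing the contributions gives betweenness(Ivy) = 71/12.

71/12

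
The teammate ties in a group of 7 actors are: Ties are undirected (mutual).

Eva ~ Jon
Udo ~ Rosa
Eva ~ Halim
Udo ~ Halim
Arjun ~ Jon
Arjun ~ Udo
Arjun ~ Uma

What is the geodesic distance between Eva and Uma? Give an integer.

3

One shortest route is Eva – Jon – Arjun – Uma, which uses 3 edges, and at distance 2 from Eva we only reach {Arjun, Udo}, which does not include Uma. So d(Eva,Uma) = 3.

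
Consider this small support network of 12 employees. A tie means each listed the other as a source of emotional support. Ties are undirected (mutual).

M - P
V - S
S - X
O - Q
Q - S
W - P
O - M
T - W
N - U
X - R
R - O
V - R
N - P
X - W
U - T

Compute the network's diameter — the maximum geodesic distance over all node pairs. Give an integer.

5

Eccentricity of each node (its greatest distance to any other): M:3, N:5, O:4, P:4, Q:5, R:4, S:4, T:4, U:5, V:5, W:3, X:3.
The maximum eccentricity is 5, realized for instance by the pair U–Q via U – N – P – M – O – Q. So the diameter is 5.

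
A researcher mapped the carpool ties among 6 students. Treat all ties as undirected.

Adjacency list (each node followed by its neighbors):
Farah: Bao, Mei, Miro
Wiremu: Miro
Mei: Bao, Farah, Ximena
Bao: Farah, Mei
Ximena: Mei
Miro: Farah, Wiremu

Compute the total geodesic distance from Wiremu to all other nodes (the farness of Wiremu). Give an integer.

Distances from Wiremu: Bao:3, Farah:2, Mei:3, Miro:1, Ximena:4.
Sum = 3 + 2 + 3 + 1 + 4 = 13.

13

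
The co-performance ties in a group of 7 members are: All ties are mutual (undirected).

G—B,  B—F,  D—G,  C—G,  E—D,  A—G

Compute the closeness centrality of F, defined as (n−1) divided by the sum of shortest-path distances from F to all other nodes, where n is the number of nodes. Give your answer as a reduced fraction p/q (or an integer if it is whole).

Distances from F: A:3, B:1, C:3, D:3, E:4, G:2. Sum = 16.
n = 7, so closeness = 6/16 = 3/8.

3/8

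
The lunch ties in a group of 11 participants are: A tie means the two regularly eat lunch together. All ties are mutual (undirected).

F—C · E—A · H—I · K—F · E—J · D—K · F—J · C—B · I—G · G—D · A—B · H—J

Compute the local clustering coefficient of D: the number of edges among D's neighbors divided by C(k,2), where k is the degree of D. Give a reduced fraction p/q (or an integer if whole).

D's neighbors: G and K (k = 2).
Possible neighbor pairs: C(2,2) = 1. Edges among them: none → e = 0.
Clustering(D) = 0/1.

0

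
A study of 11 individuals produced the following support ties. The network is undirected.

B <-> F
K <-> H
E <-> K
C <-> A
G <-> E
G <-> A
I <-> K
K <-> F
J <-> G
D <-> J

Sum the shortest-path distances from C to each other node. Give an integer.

Distances from C: A:1, B:6, D:4, E:3, F:5, G:2, H:5, I:5, J:3, K:4.
Sum = 1 + 6 + 4 + 3 + 5 + 2 + 5 + 5 + 3 + 4 = 38.

38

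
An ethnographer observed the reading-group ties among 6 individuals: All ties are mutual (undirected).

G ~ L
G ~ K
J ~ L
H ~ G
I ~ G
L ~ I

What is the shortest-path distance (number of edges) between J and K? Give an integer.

One shortest route is J – L – G – K, which uses 3 edges, and at distance 2 from J we only reach {G, I}, which does not include K. So d(J,K) = 3.

3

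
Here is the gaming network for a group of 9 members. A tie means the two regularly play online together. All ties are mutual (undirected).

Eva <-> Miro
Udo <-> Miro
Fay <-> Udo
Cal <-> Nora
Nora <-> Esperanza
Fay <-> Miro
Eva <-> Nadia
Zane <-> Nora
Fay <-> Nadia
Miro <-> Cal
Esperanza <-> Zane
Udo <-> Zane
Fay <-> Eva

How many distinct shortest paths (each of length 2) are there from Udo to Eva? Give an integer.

2

The shortest distance is 2. The length-2 paths are: Udo–Miro–Eva; Udo–Fay–Eva.
That gives 2 distinct shortest paths.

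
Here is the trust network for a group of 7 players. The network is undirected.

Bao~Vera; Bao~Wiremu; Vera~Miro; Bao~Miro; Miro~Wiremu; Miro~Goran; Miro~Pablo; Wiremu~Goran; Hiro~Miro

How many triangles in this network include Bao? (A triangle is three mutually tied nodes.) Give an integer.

2

Bao's neighbors: Miro, Vera, and Wiremu.
Neighbor pairs that are themselves tied: Bao–Miro–Vera; Bao–Miro–Wiremu. Each forms one triangle with Bao, for 2 in total.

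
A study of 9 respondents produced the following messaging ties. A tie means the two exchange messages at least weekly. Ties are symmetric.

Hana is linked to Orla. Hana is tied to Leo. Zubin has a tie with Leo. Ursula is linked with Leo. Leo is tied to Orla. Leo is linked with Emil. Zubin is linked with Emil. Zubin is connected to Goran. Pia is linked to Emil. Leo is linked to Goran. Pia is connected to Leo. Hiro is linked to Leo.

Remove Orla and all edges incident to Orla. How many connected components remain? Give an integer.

1

Orla's neighbors (Hana and Leo) remain reachable from one another through other ties, so the rest of the network stays in one piece.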